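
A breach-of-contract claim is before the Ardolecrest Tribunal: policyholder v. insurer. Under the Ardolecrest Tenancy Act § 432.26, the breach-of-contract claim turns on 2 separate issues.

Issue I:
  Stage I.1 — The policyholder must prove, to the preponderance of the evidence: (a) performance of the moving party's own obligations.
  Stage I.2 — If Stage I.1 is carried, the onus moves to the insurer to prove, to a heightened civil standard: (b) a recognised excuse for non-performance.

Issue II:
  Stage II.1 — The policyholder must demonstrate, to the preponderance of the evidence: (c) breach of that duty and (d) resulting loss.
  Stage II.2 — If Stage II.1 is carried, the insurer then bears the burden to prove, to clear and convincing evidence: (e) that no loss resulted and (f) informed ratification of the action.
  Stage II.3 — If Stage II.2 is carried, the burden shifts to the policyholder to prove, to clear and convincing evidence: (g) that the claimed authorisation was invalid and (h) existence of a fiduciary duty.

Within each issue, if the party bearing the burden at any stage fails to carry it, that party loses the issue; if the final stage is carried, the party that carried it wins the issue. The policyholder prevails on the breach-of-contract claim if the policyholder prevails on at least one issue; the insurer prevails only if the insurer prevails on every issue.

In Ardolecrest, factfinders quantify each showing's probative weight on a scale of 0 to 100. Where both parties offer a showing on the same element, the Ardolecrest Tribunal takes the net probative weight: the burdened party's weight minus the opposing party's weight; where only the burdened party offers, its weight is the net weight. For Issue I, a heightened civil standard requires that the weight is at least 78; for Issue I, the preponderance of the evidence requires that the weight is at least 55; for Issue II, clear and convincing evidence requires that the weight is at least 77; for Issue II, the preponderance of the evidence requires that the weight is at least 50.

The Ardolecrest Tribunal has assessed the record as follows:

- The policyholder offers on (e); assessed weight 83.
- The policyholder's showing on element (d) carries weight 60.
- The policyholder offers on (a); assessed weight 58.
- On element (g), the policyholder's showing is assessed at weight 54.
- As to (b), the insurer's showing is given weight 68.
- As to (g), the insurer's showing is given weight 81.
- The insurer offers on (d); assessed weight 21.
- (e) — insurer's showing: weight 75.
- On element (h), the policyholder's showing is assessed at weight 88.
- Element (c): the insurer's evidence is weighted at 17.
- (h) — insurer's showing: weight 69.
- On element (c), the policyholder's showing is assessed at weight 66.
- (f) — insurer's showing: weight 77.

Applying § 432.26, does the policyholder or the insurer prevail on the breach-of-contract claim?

— Issue I —
At Stage I.1 the policyholder must meet the preponderance of the evidence (weight is at least 55): on (a) the weight is 58, which does reach 55, so (a) meets the standard.
  All elements met. The burden passes to the insurer.
At Stage I.2 the insurer must meet a heightened civil standard (weight is at least 78): on (b) the weight is 68, which does not reach 78, so (b) does not meet the standard.
  The insurer does not carry Stage I.2.
So the policyholder prevails on this issue.
— Issue II —
Stage II.1 (policyholder, the preponderance of the evidence, weight is at least 50): (c) net 66−17=49 < 50 — fails; (d) net 60−21=39 < 50 — fails.
  Not every element is met, so the policyholder fails to carry Stage II.1.
So the insurer prevails on this issue.
Per-issue: Issue I → policyholder; Issue II → insurer. The policyholder must prevail on at least one issue; overall, the policyholder prevails.

policyholder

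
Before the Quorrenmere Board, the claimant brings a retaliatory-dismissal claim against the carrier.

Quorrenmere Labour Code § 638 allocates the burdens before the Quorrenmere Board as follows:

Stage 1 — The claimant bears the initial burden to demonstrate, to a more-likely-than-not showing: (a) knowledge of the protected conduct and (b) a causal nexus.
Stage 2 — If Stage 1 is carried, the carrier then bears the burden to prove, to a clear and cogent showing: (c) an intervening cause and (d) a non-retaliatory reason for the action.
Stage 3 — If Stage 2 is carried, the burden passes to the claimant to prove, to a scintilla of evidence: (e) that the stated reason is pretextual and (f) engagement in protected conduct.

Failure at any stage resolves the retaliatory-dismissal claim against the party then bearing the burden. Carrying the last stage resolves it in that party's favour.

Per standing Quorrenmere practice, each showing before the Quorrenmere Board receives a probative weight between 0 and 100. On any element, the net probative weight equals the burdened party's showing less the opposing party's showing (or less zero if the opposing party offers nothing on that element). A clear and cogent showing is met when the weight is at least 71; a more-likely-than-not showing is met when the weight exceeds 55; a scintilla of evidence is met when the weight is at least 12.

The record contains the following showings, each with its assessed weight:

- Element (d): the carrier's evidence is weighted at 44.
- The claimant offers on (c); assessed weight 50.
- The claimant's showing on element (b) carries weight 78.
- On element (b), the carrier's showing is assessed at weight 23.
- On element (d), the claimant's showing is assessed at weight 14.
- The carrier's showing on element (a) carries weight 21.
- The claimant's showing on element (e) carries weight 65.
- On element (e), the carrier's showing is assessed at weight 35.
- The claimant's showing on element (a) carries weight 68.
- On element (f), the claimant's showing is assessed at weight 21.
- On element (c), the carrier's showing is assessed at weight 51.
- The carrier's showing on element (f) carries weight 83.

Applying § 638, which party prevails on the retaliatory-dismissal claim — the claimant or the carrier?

carrier

At Stage 1 the claimant must meet a more-likely-than-not showing (weight exceeds 55): on (a) the weight is 68 less the opposing 21 gives net 47, which does not exceed 55, so (a) does not meet the standard; on (b) the weight is 78 less the opposing 23 gives net 55, which does not exceed 55, so (b) does not meet the standard.
  Not every element is met, so the claimant fails to carry Stage 1.
So the carrier prevails.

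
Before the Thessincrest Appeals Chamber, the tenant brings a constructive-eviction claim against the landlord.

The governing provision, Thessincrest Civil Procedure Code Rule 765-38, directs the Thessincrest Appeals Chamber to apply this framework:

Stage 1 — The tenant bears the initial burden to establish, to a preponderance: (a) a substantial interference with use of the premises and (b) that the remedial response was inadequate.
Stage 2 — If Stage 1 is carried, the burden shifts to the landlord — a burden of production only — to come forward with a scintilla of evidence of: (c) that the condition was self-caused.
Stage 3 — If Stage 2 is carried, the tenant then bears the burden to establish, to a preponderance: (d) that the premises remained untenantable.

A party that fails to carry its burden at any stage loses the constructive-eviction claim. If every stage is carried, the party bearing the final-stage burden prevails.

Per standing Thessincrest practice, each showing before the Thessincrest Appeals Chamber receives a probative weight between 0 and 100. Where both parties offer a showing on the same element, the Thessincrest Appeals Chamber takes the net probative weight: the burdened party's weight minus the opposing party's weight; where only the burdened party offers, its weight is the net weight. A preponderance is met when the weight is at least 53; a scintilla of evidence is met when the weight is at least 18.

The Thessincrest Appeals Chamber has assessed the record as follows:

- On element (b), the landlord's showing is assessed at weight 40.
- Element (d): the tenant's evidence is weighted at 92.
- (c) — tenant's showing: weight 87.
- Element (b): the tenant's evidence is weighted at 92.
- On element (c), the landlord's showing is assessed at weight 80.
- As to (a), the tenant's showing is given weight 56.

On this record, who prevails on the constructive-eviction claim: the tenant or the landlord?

landlord

Stage 1 (tenant, a preponderance, weight is at least 53): (a) 56 ≥ 53 — meets; (b) net 92−40=52 < 53 — fails.
  The tenant does not carry Stage 1.
The landlord prevails.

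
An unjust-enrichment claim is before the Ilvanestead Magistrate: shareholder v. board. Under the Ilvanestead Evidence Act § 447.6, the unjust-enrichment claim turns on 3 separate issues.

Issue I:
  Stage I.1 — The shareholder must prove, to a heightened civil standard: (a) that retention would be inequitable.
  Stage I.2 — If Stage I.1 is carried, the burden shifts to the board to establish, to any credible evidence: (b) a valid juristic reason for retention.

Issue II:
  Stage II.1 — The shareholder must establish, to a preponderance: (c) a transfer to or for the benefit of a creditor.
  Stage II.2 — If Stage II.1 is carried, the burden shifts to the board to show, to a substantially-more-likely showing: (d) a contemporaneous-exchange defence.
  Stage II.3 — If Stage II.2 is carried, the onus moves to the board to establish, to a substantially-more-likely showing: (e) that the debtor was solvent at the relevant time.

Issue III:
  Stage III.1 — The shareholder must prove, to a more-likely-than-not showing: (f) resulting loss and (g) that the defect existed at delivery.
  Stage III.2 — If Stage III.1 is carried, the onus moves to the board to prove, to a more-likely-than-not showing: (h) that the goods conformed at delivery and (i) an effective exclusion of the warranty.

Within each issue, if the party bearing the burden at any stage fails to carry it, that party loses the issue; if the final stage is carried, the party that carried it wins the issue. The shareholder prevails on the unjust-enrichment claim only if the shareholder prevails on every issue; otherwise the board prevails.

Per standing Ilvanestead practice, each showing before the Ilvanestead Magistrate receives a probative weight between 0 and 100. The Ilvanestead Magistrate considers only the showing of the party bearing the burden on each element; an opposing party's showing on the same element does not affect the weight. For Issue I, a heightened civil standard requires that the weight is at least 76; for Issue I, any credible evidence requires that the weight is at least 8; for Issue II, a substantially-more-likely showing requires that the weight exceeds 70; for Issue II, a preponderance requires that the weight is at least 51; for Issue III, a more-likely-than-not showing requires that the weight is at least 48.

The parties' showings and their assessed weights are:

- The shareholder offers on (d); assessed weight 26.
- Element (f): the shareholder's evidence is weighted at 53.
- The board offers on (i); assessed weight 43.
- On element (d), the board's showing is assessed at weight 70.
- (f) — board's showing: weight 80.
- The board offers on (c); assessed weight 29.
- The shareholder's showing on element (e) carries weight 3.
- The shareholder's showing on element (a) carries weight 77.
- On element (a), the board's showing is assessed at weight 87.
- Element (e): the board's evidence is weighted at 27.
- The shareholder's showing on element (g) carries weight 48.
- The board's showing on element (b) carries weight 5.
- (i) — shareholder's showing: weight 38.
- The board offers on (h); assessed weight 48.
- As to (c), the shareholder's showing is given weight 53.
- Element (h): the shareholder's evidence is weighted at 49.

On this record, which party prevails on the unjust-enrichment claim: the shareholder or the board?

shareholder

— Issue I —
Stage I.1 (shareholder, a heightened civil standard, weight is at least 76): (a) 77 (board's 87 disregarded) ≥ 76 — meets.
  The shareholder carries Stage I.1; the board now bears the burden.
Stage I.2 (board, any credible evidence, weight is at least 8): (b) 5 < 8 — fails.
  The board does not carry Stage I.2.
The shareholder prevails on this issue.
— Issue II —
Stage II.1 (shareholder, a preponderance, weight is at least 51): (c) 53 (board's 29 disregarded) ≥ 51 — meets.
  The shareholder carries Stage II.1; the board now bears the burden.
Stage II.2 (board, a substantially-more-likely showing, weight exceeds 70): (d) 70 (shareholder's 26 disregarded) ≤ 70 — fails.
  Not every element is met, so the board fails to carry Stage II.2.
So the shareholder prevails on this issue.
— Issue III —
At Stage III.1 the shareholder must meet a more-likely-than-not showing (weight is at least 48): on (f) the weight is 53 (the board's 80 is given no effect), which does reach 48, so (f) meets the standard; on (g) the weight is 48, ≥ 48, so (g) meets the standard.
  Stage III.1 is satisfied; the onus moves to the board.
At Stage III.2 the board must meet a more-likely-than-not showing (weight is at least 48): on (h) the weight is 48 (the shareholder's 49 is given no effect), ≥ 48, so (h) meets the standard; on (i) the weight is 43 (the shareholder's 38 is given no effect), which does not reach 48, so (i) does not meet the standard.
  Stage III.2 not carried; the board fails its burden.
The analysis ends at Stage III.2; the shareholder prevails on this issue.
Per-issue: Issue I → shareholder; Issue II → shareholder; Issue III → shareholder. The shareholder must prevail on every issue; overall, the shareholder prevails.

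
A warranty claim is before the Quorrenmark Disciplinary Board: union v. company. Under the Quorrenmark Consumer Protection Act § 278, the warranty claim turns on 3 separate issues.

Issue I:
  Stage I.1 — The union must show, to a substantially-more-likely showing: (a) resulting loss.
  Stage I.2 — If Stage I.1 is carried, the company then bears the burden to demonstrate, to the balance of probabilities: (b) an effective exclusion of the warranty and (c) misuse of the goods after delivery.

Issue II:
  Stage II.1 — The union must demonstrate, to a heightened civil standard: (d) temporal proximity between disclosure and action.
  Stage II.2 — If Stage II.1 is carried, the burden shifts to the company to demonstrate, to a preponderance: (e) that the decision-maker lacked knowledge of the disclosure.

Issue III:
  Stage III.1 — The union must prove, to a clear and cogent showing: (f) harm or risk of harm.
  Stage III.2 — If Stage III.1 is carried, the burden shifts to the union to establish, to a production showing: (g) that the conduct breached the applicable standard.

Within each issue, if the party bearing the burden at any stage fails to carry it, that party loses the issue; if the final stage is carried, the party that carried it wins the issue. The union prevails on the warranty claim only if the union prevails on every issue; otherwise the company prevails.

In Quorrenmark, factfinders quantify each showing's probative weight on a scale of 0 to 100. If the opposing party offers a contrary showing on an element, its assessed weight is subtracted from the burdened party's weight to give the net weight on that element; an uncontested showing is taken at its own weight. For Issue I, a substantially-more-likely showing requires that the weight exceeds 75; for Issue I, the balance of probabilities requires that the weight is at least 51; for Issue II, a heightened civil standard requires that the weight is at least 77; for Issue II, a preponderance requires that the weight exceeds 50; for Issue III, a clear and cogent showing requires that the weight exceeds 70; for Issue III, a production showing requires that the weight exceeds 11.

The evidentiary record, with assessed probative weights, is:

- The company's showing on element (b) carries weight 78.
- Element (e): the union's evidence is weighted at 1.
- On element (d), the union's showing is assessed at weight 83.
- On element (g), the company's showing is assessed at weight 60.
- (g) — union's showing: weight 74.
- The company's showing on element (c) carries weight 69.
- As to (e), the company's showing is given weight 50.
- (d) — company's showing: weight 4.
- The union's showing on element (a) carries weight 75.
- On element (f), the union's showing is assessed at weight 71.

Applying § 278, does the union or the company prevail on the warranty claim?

— Issue I —
At Stage I.1 the union must meet a substantially-more-likely showing (weight exceeds 75): on (a) the weight is 75, which does not exceed 75, so (a) does not meet the standard.
  The union does not carry Stage I.1.
The analysis ends at Stage I.1; the company prevails on this issue.
— Issue II —
Stage II.1 — burden on union; standard: a heightened civil standard (weight is at least 77).
    (d): 83 − 4 = 79 ≥ 77 [met]
  All elements met. The burden passes to the company.
Stage II.2 — burden on company; standard: a preponderance (weight exceeds 50).
    (e): 50 − 1 = 49 ≤ 50 [not met]
  Stage II.2 not carried; the company fails its burden.
So the union prevails on this issue.
— Issue III —
At Stage III.1 the union must meet a clear and cogent showing (weight exceeds 70): on (f) the weight is 71, which does exceed 70, so (f) meets the standard.
  Stage III.1 is satisfied; the union continues to bear the burden.
At Stage III.2 the union must meet a production showing (weight exceeds 11): on (g) the weight is 74 less the opposing 60 gives net 14, which does exceed 11, so (g) meets the standard.
  Stage III.2 carried; the final stage is satisfied.
Every stage carried; the union prevails on this issue.
Per-issue: Issue I → company; Issue II → union; Issue III → union. The union must prevail on every issue; overall, the company prevails.

company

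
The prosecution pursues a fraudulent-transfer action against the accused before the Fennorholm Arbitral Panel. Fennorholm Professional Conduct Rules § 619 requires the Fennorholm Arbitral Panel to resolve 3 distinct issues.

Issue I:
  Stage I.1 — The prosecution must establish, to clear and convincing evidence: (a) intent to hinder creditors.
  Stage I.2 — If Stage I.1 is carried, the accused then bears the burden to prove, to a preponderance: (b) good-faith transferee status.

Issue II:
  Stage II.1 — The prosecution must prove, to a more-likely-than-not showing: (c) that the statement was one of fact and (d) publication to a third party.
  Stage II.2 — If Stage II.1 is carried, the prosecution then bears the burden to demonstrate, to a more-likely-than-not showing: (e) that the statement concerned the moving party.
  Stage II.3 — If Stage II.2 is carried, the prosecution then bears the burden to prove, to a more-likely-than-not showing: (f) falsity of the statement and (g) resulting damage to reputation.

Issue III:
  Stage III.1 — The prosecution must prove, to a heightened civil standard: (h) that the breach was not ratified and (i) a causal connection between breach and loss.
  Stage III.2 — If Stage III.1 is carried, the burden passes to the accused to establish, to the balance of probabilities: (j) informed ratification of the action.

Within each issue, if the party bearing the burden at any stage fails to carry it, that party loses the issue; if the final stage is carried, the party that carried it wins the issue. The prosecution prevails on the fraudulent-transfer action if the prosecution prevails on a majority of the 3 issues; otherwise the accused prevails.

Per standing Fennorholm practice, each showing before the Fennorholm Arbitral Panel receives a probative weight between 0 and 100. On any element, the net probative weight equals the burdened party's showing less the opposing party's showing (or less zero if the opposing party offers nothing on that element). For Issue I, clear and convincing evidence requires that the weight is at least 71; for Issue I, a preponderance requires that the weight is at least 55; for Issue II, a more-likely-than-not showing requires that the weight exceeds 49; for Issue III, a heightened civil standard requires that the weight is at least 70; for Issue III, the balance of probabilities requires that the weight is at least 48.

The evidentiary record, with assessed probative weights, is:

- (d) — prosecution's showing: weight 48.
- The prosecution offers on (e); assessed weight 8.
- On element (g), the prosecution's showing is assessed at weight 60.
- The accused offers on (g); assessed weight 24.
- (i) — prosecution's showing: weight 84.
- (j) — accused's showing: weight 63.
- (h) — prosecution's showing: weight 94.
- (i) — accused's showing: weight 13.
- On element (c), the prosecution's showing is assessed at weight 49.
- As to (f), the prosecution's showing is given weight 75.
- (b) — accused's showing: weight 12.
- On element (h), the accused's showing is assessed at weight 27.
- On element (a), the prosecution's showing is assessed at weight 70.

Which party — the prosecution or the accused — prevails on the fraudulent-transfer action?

accused

— Issue I —
Stage I.1 (prosecution, clear and convincing evidence, weight is at least 71): (a) 70 < 71 — fails.
  Stage I.1 not carried; the prosecution fails its burden.
The accused prevails on this issue.
— Issue II —
At Stage II.1 the prosecution must meet a more-likely-than-not showing (weight exceeds 49): on (c) the weight is 49, ≤ 49, so (c) does not meet the standard; on (d) the weight is 48, which does not exceed 49, so (d) does not meet the standard.
  Stage II.1 not carried; the prosecution fails its burden.
The accused prevails on this issue.
— Issue III —
At Stage III.1 the prosecution must meet a heightened civil standard (weight is at least 70): on (h) the weight is 94 less the opposing 27 gives net 67, which does not reach 70, so (h) does not meet the standard; on (i) the weight is 84 less the opposing 13 gives net 71, ≥ 70, so (i) meets the standard.
  The prosecution does not carry Stage III.1.
The analysis ends at Stage III.1; the accused prevails on this issue.
Per-issue: Issue I → accused; Issue II → accused; Issue III → accused. The prosecution must prevail on a majority of issues; overall, the accused prevails.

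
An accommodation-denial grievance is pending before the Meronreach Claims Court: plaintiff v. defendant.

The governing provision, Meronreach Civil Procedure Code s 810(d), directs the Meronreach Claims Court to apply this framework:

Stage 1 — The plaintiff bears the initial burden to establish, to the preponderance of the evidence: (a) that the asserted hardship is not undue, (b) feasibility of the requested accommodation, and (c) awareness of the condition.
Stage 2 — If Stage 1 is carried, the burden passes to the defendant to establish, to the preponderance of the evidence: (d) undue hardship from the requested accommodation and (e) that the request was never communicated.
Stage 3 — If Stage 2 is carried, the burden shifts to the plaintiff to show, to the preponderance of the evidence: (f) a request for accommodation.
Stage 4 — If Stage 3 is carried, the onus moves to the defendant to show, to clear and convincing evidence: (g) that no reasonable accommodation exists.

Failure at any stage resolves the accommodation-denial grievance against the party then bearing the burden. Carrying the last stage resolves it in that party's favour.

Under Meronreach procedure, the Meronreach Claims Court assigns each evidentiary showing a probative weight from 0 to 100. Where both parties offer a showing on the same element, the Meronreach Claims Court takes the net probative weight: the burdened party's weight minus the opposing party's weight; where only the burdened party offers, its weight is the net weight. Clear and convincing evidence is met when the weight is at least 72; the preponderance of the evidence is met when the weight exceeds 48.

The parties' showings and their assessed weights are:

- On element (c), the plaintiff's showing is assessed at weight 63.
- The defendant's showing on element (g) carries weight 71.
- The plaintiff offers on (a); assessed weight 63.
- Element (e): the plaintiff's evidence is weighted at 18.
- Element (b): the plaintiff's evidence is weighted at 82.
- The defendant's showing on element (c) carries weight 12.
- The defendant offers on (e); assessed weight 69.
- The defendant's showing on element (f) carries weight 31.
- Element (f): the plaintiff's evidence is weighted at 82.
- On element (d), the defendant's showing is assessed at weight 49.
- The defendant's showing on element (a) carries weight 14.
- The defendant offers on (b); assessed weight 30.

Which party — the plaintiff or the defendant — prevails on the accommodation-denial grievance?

plaintiff

Stage 1 — burden on plaintiff; standard: the preponderance of the evidence (weight exceeds 48).
    (a): 63 − 14 = 49 > 48 [met]
    (b): 82 − 30 = 52 > 48 [met]
    (c): 63 − 12 = 51 > 48 [met]
  The plaintiff carries Stage 1; the defendant now bears the burden.
Stage 2 — burden on defendant; standard: the preponderance of the evidence (weight exceeds 48).
    (d): 49 > 48 [met]
    (e): 69 − 18 = 51 > 48 [met]
  The defendant carries Stage 2; the plaintiff now bears the burden.
Stage 3 — burden on plaintiff; standard: the preponderance of the evidence (weight exceeds 48).
    (f): 82 − 31 = 51 > 48 [met]
  All elements met. The burden passes to the defendant.
Stage 4 — burden on defendant; standard: clear and convincing evidence (weight is at least 72).
    (g): 71 < 72 [not met]
  The defendant does not carry Stage 4.
So the plaintiff prevails.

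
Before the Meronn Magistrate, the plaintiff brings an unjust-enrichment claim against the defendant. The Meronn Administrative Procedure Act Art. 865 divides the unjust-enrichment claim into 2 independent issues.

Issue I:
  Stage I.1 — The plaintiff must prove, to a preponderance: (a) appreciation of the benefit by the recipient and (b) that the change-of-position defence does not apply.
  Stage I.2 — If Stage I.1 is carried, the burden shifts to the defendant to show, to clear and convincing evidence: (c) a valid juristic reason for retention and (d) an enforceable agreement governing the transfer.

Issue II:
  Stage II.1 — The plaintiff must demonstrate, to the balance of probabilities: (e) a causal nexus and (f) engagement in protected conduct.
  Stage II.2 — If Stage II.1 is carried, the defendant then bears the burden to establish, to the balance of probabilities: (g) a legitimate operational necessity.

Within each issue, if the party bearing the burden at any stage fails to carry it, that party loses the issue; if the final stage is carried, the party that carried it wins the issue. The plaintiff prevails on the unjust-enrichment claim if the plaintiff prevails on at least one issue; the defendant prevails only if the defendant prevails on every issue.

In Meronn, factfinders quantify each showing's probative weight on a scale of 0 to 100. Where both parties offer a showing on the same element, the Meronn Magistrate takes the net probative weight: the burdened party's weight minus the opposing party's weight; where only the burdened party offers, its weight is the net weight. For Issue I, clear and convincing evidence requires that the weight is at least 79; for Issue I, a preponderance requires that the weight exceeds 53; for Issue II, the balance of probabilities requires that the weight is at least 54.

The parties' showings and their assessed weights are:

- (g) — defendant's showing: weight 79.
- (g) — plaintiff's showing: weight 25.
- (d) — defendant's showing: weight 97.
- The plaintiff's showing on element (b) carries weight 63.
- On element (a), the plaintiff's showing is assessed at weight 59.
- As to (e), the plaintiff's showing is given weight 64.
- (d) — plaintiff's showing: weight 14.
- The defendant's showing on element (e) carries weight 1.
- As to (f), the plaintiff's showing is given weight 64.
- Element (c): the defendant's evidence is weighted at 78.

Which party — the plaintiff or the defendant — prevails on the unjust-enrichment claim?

plaintiff

— Issue I —
Stage I.1 (plaintiff, a preponderance, weight exceeds 53): (a) 59 > 53 — meets; (b) 63 > 53 — meets.
  The plaintiff carries Stage I.1; the defendant now bears the burden.
Stage I.2 (defendant, clear and convincing evidence, weight is at least 79): (c) 78 < 79 — fails; (d) net 97−14=83 ≥ 79 — meets.
  Stage I.2 not carried; the defendant fails its burden.
The analysis ends at Stage I.2; the plaintiff prevails on this issue.
— Issue II —
Stage II.1 (plaintiff, the balance of probabilities, weight is at least 54): (e) net 64−1=63 ≥ 54 — meets; (f) 64 ≥ 54 — meets.
  All elements met. The burden passes to the defendant.
Stage II.2 (defendant, the balance of probabilities, weight is at least 54): (g) net 79−25=54 ≥ 54 — meets.
  All elements met at the final stage.
With every stage satisfied, the defendant prevails on this issue.
Per-issue: Issue I → plaintiff; Issue II → defendant. The plaintiff must prevail on at least one issue; overall, the plaintiff prevails.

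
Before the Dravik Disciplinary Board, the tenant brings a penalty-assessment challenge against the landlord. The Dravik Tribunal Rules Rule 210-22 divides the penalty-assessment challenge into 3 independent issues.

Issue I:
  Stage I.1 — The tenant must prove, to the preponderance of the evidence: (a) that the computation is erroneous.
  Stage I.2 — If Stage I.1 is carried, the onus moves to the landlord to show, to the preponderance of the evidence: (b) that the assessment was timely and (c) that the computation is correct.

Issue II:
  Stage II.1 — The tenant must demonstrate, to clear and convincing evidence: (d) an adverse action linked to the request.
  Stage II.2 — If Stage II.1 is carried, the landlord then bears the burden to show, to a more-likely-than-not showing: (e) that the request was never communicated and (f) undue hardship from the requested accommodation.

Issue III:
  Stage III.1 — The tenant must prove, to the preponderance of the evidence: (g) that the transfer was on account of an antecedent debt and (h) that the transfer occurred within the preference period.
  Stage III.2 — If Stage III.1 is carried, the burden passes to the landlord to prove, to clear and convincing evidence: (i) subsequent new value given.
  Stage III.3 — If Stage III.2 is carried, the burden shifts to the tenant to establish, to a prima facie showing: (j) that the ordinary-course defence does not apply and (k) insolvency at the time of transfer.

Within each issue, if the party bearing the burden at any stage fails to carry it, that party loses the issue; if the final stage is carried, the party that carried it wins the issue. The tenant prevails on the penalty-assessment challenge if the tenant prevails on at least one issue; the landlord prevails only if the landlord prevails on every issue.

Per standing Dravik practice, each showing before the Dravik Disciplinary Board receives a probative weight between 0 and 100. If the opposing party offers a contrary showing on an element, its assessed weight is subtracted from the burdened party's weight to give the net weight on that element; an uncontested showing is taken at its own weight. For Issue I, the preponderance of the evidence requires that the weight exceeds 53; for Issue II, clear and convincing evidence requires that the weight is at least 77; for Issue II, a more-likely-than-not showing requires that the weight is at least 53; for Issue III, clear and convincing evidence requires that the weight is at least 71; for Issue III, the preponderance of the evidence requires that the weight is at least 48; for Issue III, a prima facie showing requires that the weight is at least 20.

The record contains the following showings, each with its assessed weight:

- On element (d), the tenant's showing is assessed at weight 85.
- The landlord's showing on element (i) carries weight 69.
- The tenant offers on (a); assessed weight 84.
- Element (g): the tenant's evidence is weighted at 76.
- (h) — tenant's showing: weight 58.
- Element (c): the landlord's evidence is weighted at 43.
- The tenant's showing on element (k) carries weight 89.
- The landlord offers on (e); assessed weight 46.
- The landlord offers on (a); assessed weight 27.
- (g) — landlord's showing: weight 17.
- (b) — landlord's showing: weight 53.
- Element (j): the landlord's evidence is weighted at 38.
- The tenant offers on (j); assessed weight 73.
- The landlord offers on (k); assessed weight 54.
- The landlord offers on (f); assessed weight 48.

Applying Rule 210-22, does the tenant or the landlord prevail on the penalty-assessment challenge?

— Issue I —
Stage I.1 (tenant, the preponderance of the evidence, weight exceeds 53): (a) net 84−27=57 > 53 — meets.
  Stage I.1 carried; the burden shifts to the landlord.
Stage I.2 (landlord, the preponderance of the evidence, weight exceeds 53): (b) 53 ≤ 53 — fails; (c) 43 ≤ 53 — fails.
  The landlord does not carry Stage I.2.
So the tenant prevails on this issue.
— Issue II —
Stage II.1 (tenant, clear and convincing evidence, weight is at least 77): (d) 85 ≥ 77 — meets.
  All elements met. The burden passes to the landlord.
Stage II.2 (landlord, a more-likely-than-not showing, weight is at least 53): (e) 46 < 53 — fails; (f) 48 < 53 — fails.
  Stage II.2 not carried; the landlord fails its burden.
The analysis ends at Stage II.2; the tenant prevails on this issue.
— Issue III —
At Stage III.1 the tenant must meet the preponderance of the evidence (weight is at least 48): on (g) the weight is 76 less the opposing 17 gives net 59, ≥ 48, so (g) meets the standard; on (h) the weight is 58, ≥ 48, so (h) meets the standard.
  Stage III.1 carried; the burden shifts to the landlord.
At Stage III.2 the landlord must meet clear and convincing evidence (weight is at least 71): on (i) the weight is 69, < 71, so (i) does not meet the standard.
  Stage III.2 not carried; the landlord fails its burden.
The analysis ends at Stage III.2; the tenant prevails on this issue.
Per-issue: Issue I → tenant; Issue II → tenant; Issue III → tenant. The tenant must prevail on at least one issue; overall, the tenant prevails.

tenant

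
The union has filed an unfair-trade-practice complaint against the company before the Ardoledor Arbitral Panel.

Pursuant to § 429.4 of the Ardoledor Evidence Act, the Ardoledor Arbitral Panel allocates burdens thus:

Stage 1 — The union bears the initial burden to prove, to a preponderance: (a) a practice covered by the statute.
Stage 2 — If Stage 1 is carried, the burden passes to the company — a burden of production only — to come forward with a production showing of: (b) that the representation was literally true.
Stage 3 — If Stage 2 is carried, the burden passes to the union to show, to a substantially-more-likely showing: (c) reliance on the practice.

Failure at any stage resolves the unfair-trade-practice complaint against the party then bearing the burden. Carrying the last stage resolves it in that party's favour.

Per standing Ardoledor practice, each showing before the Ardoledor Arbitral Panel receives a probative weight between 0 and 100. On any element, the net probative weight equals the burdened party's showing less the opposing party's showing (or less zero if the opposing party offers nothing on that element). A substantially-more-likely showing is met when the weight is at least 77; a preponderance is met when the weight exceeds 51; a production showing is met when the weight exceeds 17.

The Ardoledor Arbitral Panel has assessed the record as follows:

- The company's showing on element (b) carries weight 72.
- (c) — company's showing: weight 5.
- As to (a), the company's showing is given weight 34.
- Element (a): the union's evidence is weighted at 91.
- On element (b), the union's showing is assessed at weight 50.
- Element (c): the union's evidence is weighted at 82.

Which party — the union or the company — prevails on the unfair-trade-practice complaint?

union

Stage 1 (union, a preponderance, weight exceeds 51): (a) net 91−34=57 > 51 — meets.
  All elements met. The burden passes to the company.
Stage 2 (company, a production showing, weight exceeds 17): (b) net 72−50=22 > 17 — meets.
  The company carries Stage 2; the union now bears the burden.
Stage 3 (union, a substantially-more-likely showing, weight is at least 77): (c) net 82−5=77 ≥ 77 — meets.
  All elements met at the final stage.
All stages carried — the union prevails.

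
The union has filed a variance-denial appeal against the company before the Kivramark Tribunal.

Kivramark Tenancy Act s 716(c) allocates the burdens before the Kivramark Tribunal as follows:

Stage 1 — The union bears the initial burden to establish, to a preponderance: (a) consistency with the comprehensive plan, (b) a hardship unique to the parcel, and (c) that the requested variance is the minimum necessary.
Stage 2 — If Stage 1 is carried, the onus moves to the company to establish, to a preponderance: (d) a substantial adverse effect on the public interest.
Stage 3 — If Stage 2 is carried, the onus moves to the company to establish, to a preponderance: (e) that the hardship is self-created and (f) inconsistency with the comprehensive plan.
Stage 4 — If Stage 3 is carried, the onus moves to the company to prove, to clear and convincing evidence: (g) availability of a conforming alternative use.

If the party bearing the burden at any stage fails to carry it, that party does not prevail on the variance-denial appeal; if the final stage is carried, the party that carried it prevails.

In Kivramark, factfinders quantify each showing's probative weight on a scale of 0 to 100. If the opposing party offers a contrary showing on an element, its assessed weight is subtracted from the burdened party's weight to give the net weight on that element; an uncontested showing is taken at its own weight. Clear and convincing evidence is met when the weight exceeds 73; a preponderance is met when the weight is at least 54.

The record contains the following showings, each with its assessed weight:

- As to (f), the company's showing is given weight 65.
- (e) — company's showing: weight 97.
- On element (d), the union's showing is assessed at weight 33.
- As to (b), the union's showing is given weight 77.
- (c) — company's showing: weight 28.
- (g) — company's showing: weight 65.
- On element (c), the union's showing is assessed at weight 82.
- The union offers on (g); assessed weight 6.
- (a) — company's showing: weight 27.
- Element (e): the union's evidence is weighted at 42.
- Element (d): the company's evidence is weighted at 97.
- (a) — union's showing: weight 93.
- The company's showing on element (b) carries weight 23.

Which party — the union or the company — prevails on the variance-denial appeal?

union

At Stage 1 the union must meet a preponderance (weight is at least 54): on (a) the weight is 93 less the opposing 27 gives net 66, which does reach 54, so (a) meets the standard; on (b) the weight is 77 less the opposing 23 gives net 54, which does reach 54, so (b) meets the standard; on (c) the weight is 82 less the opposing 28 gives net 54, ≥ 54, so (c) meets the standard.
  Stage 1 carried; the burden shifts to the company.
At Stage 2 the company must meet a preponderance (weight is at least 54): on (d) the weight is 97 less the opposing 33 gives net 64, ≥ 54, so (d) meets the standard.
  Stage 2 is satisfied; the company continues to bear the burden.
At Stage 3 the company must meet a preponderance (weight is at least 54): on (e) the weight is 97 less the opposing 42 gives net 55, ≥ 54, so (e) meets the standard; on (f) the weight is 65, which does reach 54, so (f) meets the standard.
  All elements met. The company retains the burden for Stage 4.
At Stage 4 the company must meet clear and convincing evidence (weight exceeds 73): on (g) the weight is 65 less the opposing 6 gives net 59, ≤ 73, so (g) does not meet the standard.
  Not every element is met, so the company fails to carry Stage 4.
The union prevails.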